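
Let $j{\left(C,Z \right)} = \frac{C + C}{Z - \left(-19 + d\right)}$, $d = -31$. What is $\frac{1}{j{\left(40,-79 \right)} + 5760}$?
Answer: $\frac{29}{166960} \approx 0.00017369$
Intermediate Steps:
$j{\left(C,Z \right)} = \frac{2 C}{50 + Z}$ ($j{\left(C,Z \right)} = \frac{C + C}{Z + \left(19 - -31\right)} = \frac{2 C}{Z + \left(19 + 31\right)} = \frac{2 C}{Z + 50} = \frac{2 C}{50 + Z}$)
$\frac{1}{j{\left(40,-79 \right)} + 5760} = \frac{1}{2 \cdot 40 \frac{1}{50 - 79} + 5760} = \frac{1}{2 \cdot 40 \frac{1}{-29} + 5760} = \frac{1}{2 \cdot 40 \left(- \frac{1}{29}\right) + 5760} = \frac{1}{- \frac{80}{29} + 5760} = \frac{1}{\frac{166960}{29}} = \frac{29}{166960}$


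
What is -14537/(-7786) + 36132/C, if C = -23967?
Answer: 22361509/62202354 ≈ 0.35950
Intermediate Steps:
-14537/(-7786) + 36132/C = -14537/(-7786) + 36132/(-23967) = -14537*(-1/7786) + 36132*(-1/23967) = 14537/7786 - 12044/7989 = 22361509/62202354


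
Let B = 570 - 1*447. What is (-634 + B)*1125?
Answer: -574875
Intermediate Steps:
B = 123 (B = 570 - 447 = 123)
(-634 + B)*1125 = (-634 + 123)*1125 = -511*1125 = -574875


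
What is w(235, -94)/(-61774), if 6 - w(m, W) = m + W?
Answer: 135/61774 ≈ 0.0021854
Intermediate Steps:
w(m, W) = 6 - W - m (w(m, W) = 6 - (m + W) = 6 - (W + m) = 6 + (-W - m) = 6 - W - m)
w(235, -94)/(-61774) = (6 - 1*(-94) - 1*235)/(-61774) = (6 + 94 - 235)*(-1/61774) = -135*(-1/61774) = 135/61774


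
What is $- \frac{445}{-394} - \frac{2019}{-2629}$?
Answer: $\frac{1965391}{1035826} \approx 1.8974$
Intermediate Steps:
$- \frac{445}{-394} - \frac{2019}{-2629} = \left(-445\right) \left(- \frac{1}{394}\right) - - \frac{2019}{2629} = \frac{445}{394} + \frac{2019}{2629} = \frac{1965391}{1035826}$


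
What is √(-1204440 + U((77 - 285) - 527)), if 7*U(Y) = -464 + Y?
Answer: I*√59025953/7 ≈ 1097.5*I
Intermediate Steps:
U(Y) = -464/7 + Y/7 (U(Y) = (-464 + Y)/7 = -464/7 + Y/7)
√(-1204440 + U((77 - 285) - 527)) = √(-1204440 + (-464/7 + ((77 - 285) - 527)/7)) = √(-1204440 + (-464/7 + (-208 - 527)/7)) = √(-1204440 + (-464/7 + (⅐)*(-735))) = √(-1204440 + (-464/7 - 105)) = √(-1204440 - 1199/7) = √(-8432279/7) = I*√59025953/7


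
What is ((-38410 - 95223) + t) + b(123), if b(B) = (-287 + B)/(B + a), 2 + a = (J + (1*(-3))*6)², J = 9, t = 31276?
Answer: -10338139/101 ≈ -1.0236e+5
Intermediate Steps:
a = 79 (a = -2 + (9 + (1*(-3))*6)² = -2 + (9 - 3*6)² = -2 + (9 - 18)² = -2 + (-9)² = -2 + 81 = 79)
b(B) = (-287 + B)/(79 + B) (b(B) = (-287 + B)/(B + 79) = (-287 + B)/(79 + B))
((-38410 - 95223) + t) + b(123) = ((-38410 - 95223) + 31276) + (-287 + 123)/(79 + 123) = (-133633 + 31276) - 164/202 = -102357 + (1/202)*(-164) = -102357 - 82/101 = -10338139/101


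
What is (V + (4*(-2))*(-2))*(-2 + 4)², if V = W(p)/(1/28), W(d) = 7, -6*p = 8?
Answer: 848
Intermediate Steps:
p = -4/3 (p = -⅙*8 = -4/3 ≈ -1.3333)
V = 196 (V = 7/(1/28) = 7*28 = 196)
(V + (4*(-2))*(-2))*(-2 + 4)² = (196 + (4*(-2))*(-2))*(-2 + 4)² = (196 - 8*(-2))*2² = (196 + 16)*4 = 212*4 = 848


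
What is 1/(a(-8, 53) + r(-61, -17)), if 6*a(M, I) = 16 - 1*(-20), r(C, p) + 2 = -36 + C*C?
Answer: 1/3689 ≈ 0.00027108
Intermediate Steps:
r(C, p) = -38 + C² (r(C, p) = -2 + (-36 + C*C) = -2 + (-36 + C²) = -38 + C²)
a(M, I) = 6 (a(M, I) = (16 - 1*(-20))/6 = (16 + 20)/6 = (⅙)*36 = 6)
1/(a(-8, 53) + r(-61, -17)) = 1/(6 + (-38 + (-61)²)) = 1/(6 + (-38 + 3721)) = 1/(6 + 3683) = 1/3689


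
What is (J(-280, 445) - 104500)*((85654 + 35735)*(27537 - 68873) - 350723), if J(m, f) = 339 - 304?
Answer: 524214398596555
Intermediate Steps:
J(m, f) = 35
(J(-280, 445) - 104500)*((85654 + 35735)*(27537 - 68873) - 350723) = (35 - 104500)*((85654 + 35735)*(27537 - 68873) - 350723) = -104465*(121389*(-41336) - 350723) = -104465*(-5017735704 - 350723) = -104465*(-5018086427) = 524214398596555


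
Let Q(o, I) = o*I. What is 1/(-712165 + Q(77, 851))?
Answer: -1/646638 ≈ -1.5465e-6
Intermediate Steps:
Q(o, I) = I*o
1/(-712165 + Q(77, 851)) = 1/(-712165 + 851*77) = 1/(-712165 + 65527) = 1/(-646638) = -1/646638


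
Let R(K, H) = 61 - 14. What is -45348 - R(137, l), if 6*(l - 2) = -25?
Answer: -45395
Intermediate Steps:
l = -13/6 (l = 2 + (⅙)*(-25) = 2 - 25/6 = -13/6 ≈ -2.1667)
R(K, H) = 47
-45348 - R(137, l) = -45348 - 1*47 = -45348 - 47 = -45395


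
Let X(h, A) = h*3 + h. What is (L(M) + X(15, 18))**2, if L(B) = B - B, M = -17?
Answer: 3600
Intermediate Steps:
L(B) = 0
X(h, A) = 4*h (X(h, A) = 3*h + h = 4*h)
(L(M) + X(15, 18))**2 = (0 + 4*15)**2 = (0 + 60)**2 = 60**2 = 3600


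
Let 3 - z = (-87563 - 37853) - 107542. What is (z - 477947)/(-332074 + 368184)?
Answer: -122493/18055 ≈ -6.7844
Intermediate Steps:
z = 232961 (z = 3 - ((-87563 - 37853) - 107542) = 3 - (-125416 - 107542) = 3 - 1*(-232958) = 3 + 232958 = 232961)
(z - 477947)/(-332074 + 368184) = (232961 - 477947)/(-332074 + 368184) = -244986/36110 = -244986*1/36110 = -122493/18055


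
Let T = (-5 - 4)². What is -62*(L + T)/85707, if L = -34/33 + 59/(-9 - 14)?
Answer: -3642500/65051613 ≈ -0.055994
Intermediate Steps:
T = 81 (T = (-9)² = 81)
L = -2729/759 (L = -34*1/33 + 59/(-23) = -34/33 + 59*(-1/23) = -34/33 - 59/23 = -2729/759 ≈ -3.5955)
-62*(L + T)/85707 = -62*(-2729/759 + 81)/85707 = -62*58750/759*(1/85707) = -3642500/759*1/85707 = -3642500/65051613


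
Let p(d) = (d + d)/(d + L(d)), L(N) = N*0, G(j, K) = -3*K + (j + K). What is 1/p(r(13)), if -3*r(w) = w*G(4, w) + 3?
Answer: 1/2 ≈ 0.50000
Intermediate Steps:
G(j, K) = j - 2*K (G(j, K) = -3*K + (K + j) = j - 2*K)
L(N) = 0
r(w) = -1 - w*(4 - 2*w)/3 (r(w) = -(w*(4 - 2*w) + 3)/3 = -(3 + w*(4 - 2*w))/3 = -1 - w*(4 - 2*w)/3)
p(d) = 2 (p(d) = (d + d)/(d + 0) = (2*d)/d = 2)
1/p(r(13)) = 1/2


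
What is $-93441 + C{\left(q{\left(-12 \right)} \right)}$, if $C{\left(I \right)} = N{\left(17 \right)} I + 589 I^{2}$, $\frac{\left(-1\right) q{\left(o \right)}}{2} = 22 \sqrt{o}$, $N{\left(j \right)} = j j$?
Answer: $-13777089 - 25432 i \sqrt{3} \approx -1.3777 \cdot 10^{7} - 44050.0 i$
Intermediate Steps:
$N{\left(j \right)} = j^{2}$
$q{\left(o \right)} = - 44 \sqrt{o}$ ($q{\left(o \right)} = - 2 \cdot 22 \sqrt{o} = - 44 \sqrt{o}$)
$C{\left(I \right)} = 289 I + 589 I^{2}$ ($C{\left(I \right)} = 17^{2} I + 589 I^{2} = 289 I + 589 I^{2}$)
$-93441 + C{\left(q{\left(-12 \right)} \right)} = -93441 + - 44 \sqrt{-12} \left(289 + 589 \left(- 44 \sqrt{-12}\right)\right) = -93441 + - 44 \cdot 2 i \sqrt{3} \left(289 + 589 \left(- 44 \cdot 2 i \sqrt{3}\right)\right) = -93441 + - 88 i \sqrt{3} \left(289 + 589 \left(- 88 i \sqrt{3}\right)\right) = -93441 + - 88 i \sqrt{3} \left(289 - 51832 i \sqrt{3}\right) = -93441 - 88 i \sqrt{3} \left(289 - 51832 i \sqrt{3}\right)$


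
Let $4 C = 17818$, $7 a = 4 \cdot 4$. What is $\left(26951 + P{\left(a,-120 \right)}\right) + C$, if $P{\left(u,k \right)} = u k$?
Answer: $\frac{435837}{14} \approx 31131.0$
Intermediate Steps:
$a = \frac{16}{7}$ ($a = \frac{4 \cdot 4}{7} = \frac{1}{7} \cdot 16 = \frac{16}{7} \approx 2.2857$)
$C = \frac{8909}{2}$ ($C = \frac{1}{4} \cdot 17818 = \frac{8909}{2} \approx 4454.5$)
$P{\left(u,k \right)} = k u$
$\left(26951 + P{\left(a,-120 \right)}\right) + C = \left(26951 - \frac{1920}{7}\right) + \frac{8909}{2} = \frac{186737}{7} + \frac{8909}{2} = \frac{435837}{14}$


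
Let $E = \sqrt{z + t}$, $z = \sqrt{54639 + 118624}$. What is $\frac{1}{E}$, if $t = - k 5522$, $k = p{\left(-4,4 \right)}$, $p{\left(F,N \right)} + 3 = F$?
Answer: $\frac{1}{\sqrt{38654 + \sqrt{173263}}} \approx 0.0050591$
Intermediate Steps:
$p{\left(F,N \right)} = -3 + F$
$z = \sqrt{173263} \approx 416.25$
$k = -7$ ($k = -3 - 4 = -7$)
$t = 38654$ ($t = - \left(-7\right) 5522 = \left(-1\right) \left(-38654\right) = 38654$)
$E = \sqrt{38654 + \sqrt{173263}}$ ($E = \sqrt{\sqrt{173263} + 38654} = \sqrt{38654 + \sqrt{173263}} \approx 197.66$)
$\frac{1}{E} = \frac{1}{\sqrt{38654 + \sqrt{173263}}}$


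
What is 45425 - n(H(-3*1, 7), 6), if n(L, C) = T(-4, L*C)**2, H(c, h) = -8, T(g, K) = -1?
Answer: 45424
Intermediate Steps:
n(L, C) = 1 (n(L, C) = (-1)**2 = 1)
45425 - n(H(-3*1, 7), 6) = 45425 - 1*1 = 45425 - 1 = 45424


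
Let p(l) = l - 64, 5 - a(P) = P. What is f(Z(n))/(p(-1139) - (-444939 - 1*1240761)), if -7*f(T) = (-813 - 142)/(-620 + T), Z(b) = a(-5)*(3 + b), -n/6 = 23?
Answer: -191/4645842726 ≈ -4.1112e-8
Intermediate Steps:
a(P) = 5 - P
n = -138 (n = -6*23 = -138)
p(l) = -64 + l
Z(b) = 30 + 10*b (Z(b) = (5 - 1*(-5))*(3 + b) = (5 + 5)*(3 + b) = 10*(3 + b) = 30 + 10*b)
f(T) = 955/(7*(-620 + T)) (f(T) = -(-813 - 142)/(7*(-620 + T)) = -(-955)/(7*(-620 + T)) = 955/(7*(-620 + T)))
f(Z(n))/(p(-1139) - (-444939 - 1*1240761)) = (955/(7*(-620 + (30 + 10*(-138)))))/((-64 - 1139) - (-444939 - 1*1240761)) = (955/(7*(-620 + (30 - 1380))))/(-1203 - (-444939 - 1240761)) = (955/(7*(-620 - 1350)))/(-1203 - 1*(-1685700)) = ((955/7)/(-1970))/(-1203 + 1685700) = ((955/7)*(-1/1970))/1684497 = -191/2758*1/1684497 = -191/4645842726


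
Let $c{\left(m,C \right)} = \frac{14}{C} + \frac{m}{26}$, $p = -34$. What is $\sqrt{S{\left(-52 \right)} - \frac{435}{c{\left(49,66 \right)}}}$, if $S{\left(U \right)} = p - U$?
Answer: $\frac{36 i \sqrt{473137}}{1799} \approx 13.765 i$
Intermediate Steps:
$c{\left(m,C \right)} = \frac{14}{C} + \frac{m}{26}$ ($c{\left(m,C \right)} = \frac{14}{C} + m \frac{1}{26} = \frac{14}{C} + \frac{m}{26}$)
$S{\left(U \right)} = -34 - U$
$\sqrt{S{\left(-52 \right)} - \frac{435}{c{\left(49,66 \right)}}} = \sqrt{\left(-34 - -52\right) - \frac{435}{\frac{14}{66} + \frac{1}{26} \cdot 49}} = \sqrt{\left(-34 + 52\right) - \frac{435}{14 \cdot \frac{1}{66} + \frac{49}{26}}} = \sqrt{18 - \frac{435}{\frac{7}{33} + \frac{49}{26}}} = \sqrt{18 - \frac{435}{\frac{1799}{858}}} = \sqrt{18 - \frac{373230}{1799}} = \sqrt{- \frac{340848}{1799}} = \frac{36 i \sqrt{473137}}{1799}$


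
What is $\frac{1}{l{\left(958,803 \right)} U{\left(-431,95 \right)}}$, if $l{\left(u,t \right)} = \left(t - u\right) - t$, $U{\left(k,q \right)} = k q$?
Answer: $\frac{1}{39225310} \approx 2.5494 \cdot 10^{-8}$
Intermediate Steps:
$l{\left(u,t \right)} = - u$
$\frac{1}{l{\left(958,803 \right)} U{\left(-431,95 \right)}} = \frac{1}{\left(-1\right) 958 \left(\left(-431\right) 95\right)} = \frac{1}{\left(-958\right) \left(-40945\right)} = \left(- \frac{1}{958}\right) \left(- \frac{1}{40945}\right) = \frac{1}{39225310}$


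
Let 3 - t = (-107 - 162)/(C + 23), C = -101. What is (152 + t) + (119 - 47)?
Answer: 17437/78 ≈ 223.55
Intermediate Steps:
t = -35/78 (t = 3 - (-107 - 162)/(-101 + 23) = 3 - (-269)/(-78) = 3 - (-269)*(-1)/78 = 3 - 1*269/78 = 3 - 269/78 = -35/78 ≈ -0.44872)
(152 + t) + (119 - 47) = (152 - 35/78) + (119 - 47) = 11821/78 + 72 = 17437/78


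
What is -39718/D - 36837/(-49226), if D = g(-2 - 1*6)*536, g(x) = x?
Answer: 528278831/52770272 ≈ 10.011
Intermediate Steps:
D = -4288 (D = (-2 - 1*6)*536 = (-2 - 6)*536 = -8*536 = -4288)
-39718/D - 36837/(-49226) = -39718/(-4288) - 36837/(-49226) = -39718*(-1/4288) - 36837*(-1/49226) = 19859/2144 + 36837/49226 = 528278831/52770272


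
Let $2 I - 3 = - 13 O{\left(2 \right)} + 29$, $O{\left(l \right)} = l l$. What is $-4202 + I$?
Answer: $-4212$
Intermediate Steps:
$O{\left(l \right)} = l^{2}$
$I = -10$ ($I = \frac{3}{2} + \frac{- 13 \cdot 2^{2} + 29}{2} = \frac{3}{2} + \frac{\left(-13\right) 4 + 29}{2} = \frac{3}{2} + \frac{-52 + 29}{2} = \frac{3}{2} + \frac{1}{2} \left(-23\right) = \frac{3}{2} - \frac{23}{2} = -10$)
$-4202 + I = -4202 - 10 = -4212$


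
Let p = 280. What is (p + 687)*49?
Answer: 47383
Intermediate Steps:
(p + 687)*49 = (280 + 687)*49 = 967*49 = 47383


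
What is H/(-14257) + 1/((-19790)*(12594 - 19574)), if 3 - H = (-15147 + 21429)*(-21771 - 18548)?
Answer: -34987177325551943/1969379289400 ≈ -17766.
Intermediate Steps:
H = 253283961 (H = 3 - (-15147 + 21429)*(-21771 - 18548) = 3 - 6282*(-40319) = 3 - 1*(-253283958) = 3 + 253283958 = 253283961)
H/(-14257) + 1/((-19790)*(12594 - 19574)) = 253283961/(-14257) + 1/((-19790)*(12594 - 19574)) = 253283961*(-1/14257) - 1/19790/(-6980) = -253283961/14257 - 1/19790*(-1/6980) = -253283961/14257 + 1/138134200 = -34987177325551943/1969379289400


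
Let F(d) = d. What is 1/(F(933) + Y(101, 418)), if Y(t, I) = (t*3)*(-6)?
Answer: -1/885 ≈ -0.0011299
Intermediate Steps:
Y(t, I) = -18*t (Y(t, I) = (3*t)*(-6) = -18*t)
1/(F(933) + Y(101, 418)) = 1/(933 - 18*101) = 1/(933 - 1818) = 1/(-885) = -1/885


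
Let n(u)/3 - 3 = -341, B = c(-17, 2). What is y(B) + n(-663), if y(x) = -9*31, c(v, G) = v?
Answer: -1293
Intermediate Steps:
B = -17
y(x) = -279
n(u) = -1014 (n(u) = 9 + 3*(-341) = 9 - 1023 = -1014)
y(B) + n(-663) = -279 - 1014 = -1293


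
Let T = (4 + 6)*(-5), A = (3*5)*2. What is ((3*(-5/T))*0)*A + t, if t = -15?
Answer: -15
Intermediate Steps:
A = 30 (A = 15*2 = 30)
T = -50 (T = 10*(-5) = -50)
((3*(-5/T))*0)*A + t = ((3*(-5/(-50)))*0)*30 - 15 = ((3*(-5*(-1/50)))*0)*30 - 15 = ((3*(1/10))*0)*30 - 15 = ((3/10)*0)*30 - 15 = 0*30 - 15 = 0 - 15 = -15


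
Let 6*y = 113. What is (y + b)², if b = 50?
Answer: 170569/36 ≈ 4738.0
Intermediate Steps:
y = 113/6 (y = (⅙)*113 = 113/6 ≈ 18.833)
(y + b)² = (113/6 + 50)² = (413/6)² = 170569/36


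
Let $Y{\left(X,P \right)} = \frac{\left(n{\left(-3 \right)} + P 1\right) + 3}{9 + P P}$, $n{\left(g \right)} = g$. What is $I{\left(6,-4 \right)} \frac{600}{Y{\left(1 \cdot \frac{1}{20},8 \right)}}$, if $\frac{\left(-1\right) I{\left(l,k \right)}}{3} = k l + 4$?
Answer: $328500$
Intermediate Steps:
$I{\left(l,k \right)} = -12 - 3 k l$ ($I{\left(l,k \right)} = - 3 \left(k l + 4\right) = - 3 \left(4 + k l\right) = -12 - 3 k l$)
$Y{\left(X,P \right)} = \frac{P}{9 + P^{2}}$ ($Y{\left(X,P \right)} = \frac{\left(-3 + P 1\right) + 3}{9 + P P} = \frac{\left(-3 + P\right) + 3}{9 + P^{2}} = \frac{P}{9 + P^{2}}$)
$I{\left(6,-4 \right)} \frac{600}{Y{\left(1 \cdot \frac{1}{20},8 \right)}} = \left(-12 - \left(-12\right) 6\right) \frac{600}{8 \frac{1}{9 + 8^{2}}} = \left(-12 + 72\right) \frac{600}{8 \frac{1}{9 + 64}} = 60 \frac{600}{8 \cdot \frac{1}{73}} = 60 \frac{600}{\frac{8}{73}} = 60 \cdot 600 \cdot \frac{73}{8} = 60 \cdot 5475 = 328500$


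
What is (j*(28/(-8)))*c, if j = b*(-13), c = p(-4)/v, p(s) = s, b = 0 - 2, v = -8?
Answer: -91/2 ≈ -45.500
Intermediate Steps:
b = -2
c = 1/2 (c = -4/(-8) = -4*(-1/8) = 1/2 ≈ 0.50000)
j = 26 (j = -2*(-13) = 26)
(j*(28/(-8)))*c = (26*(28/(-8)))*(1/2) = (26*(28*(-1/8)))*(1/2) = (26*(-7/2))*(1/2) = -91*1/2 = -91/2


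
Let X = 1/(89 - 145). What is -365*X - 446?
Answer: -24611/56 ≈ -439.48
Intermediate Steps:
X = -1/56 (X = 1/(-56) = -1/56 ≈ -0.017857)
-365*X - 446 = -365*(-1/56) - 446 = 365/56 - 446 = -24611/56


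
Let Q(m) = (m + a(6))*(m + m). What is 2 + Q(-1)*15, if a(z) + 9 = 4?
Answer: 182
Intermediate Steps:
a(z) = -5 (a(z) = -9 + 4 = -5)
Q(m) = 2*m*(-5 + m) (Q(m) = (m - 5)*(m + m) = (-5 + m)*(2*m) = 2*m*(-5 + m))
2 + Q(-1)*15 = 2 + (2*(-1)*(-5 - 1))*15 = 2 + (2*(-1)*(-6))*15 = 2 + 12*15 = 2 + 180 = 182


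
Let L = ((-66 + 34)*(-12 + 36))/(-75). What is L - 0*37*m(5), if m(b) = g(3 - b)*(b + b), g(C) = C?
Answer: 256/25 ≈ 10.240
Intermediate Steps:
m(b) = 2*b*(3 - b) (m(b) = (3 - b)*(b + b) = (3 - b)*(2*b) = 2*b*(3 - b))
L = 256/25 (L = -(-32)*24/75 = -1/75*(-768) = 256/25 ≈ 10.240)
L - 0*37*m(5) = 256/25 - 0*37*2*5*(3 - 1*5) = 256/25 - 0*2*5*(3 - 5) = 256/25 - 0*2*5*(-2) = 256/25 - 0*(-20) = 256/25 - 1*0 = 256/25 + 0 = 256/25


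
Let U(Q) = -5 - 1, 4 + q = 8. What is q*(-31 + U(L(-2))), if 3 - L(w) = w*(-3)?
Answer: -148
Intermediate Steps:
q = 4 (q = -4 + 8 = 4)
L(w) = 3 + 3*w (L(w) = 3 - w*(-3) = 3 - (-3)*w = 3 + 3*w)
U(Q) = -6
q*(-31 + U(L(-2))) = 4*(-31 - 6) = 4*(-37) = -148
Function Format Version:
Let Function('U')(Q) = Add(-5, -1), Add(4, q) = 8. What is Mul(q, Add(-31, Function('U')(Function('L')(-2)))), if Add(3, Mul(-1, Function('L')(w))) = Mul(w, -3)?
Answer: -148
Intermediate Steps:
q = 4 (q = Add(-4, 8) = 4)
Function('L')(w) = Add(3, Mul(3, w)) (Function('L')(w) = Add(3, Mul(-1, Mul(w, -3))) = Add(3, Mul(-1, Mul(-3, w))) = Add(3, Mul(3, w)))
Function('U')(Q) = -6
Mul(q, Add(-31, Function('U')(Function('L')(-2)))) = Mul(4, Add(-31, -6)) = Mul(4, -37) = -148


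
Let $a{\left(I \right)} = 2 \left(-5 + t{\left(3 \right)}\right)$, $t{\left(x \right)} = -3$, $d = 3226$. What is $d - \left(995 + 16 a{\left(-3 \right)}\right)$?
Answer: $2487$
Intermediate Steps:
$a{\left(I \right)} = -16$ ($a{\left(I \right)} = 2 \left(-5 - 3\right) = 2 \left(-8\right) = -16$)
$d - \left(995 + 16 a{\left(-3 \right)}\right) = 3226 - 739 = 2487$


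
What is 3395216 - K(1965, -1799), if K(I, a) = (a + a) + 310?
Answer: 3398504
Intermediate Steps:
K(I, a) = 310 + 2*a (K(I, a) = 2*a + 310 = 310 + 2*a)
3395216 - K(1965, -1799) = 3395216 - (310 + 2*(-1799)) = 3395216 - (310 - 3598) = 3395216 - 1*(-3288) = 3395216 + 3288 = 3398504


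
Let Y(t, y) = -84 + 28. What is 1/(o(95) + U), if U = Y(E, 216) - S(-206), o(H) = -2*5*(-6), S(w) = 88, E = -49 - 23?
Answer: -1/84 ≈ -0.011905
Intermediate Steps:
E = -72
Y(t, y) = -56
o(H) = 60 (o(H) = -10*(-6) = 60)
U = -144 (U = -56 - 1*88 = -56 - 88 = -144)
1/(o(95) + U) = 1/(60 - 144) = 1/(-84) = -1/84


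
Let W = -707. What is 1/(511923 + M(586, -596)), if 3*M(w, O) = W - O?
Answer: 1/511886 ≈ 1.9536e-6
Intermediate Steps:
M(w, O) = -707/3 - O/3 (M(w, O) = (-707 - O)/3 = -707/3 - O/3)
1/(511923 + M(586, -596)) = 1/(511923 + (-707/3 - ⅓*(-596))) = 1/(511923 + (-707/3 + 596/3)) = 1/(511923 - 37) = 1/511886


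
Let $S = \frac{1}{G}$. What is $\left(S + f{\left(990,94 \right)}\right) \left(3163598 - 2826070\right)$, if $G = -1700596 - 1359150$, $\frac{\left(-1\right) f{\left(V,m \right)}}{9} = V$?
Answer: $- \frac{4600901018009804}{1529873} \approx -3.0074 \cdot 10^{9}$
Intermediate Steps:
$f{\left(V,m \right)} = - 9 V$
$G = -3059746$
$S = - \frac{1}{3059746}$ ($S = \frac{1}{-3059746} = - \frac{1}{3059746} \approx -3.2682 \cdot 10^{-7}$)
$\left(S + f{\left(990,94 \right)}\right) \left(3163598 - 2826070\right) = \left(- \frac{1}{3059746} - 8910\right) \left(3163598 - 2826070\right) = \left(- \frac{1}{3059746} - 8910\right) 337528 = \left(- \frac{27262336861}{3059746}\right) 337528 = - \frac{4600901018009804}{1529873}$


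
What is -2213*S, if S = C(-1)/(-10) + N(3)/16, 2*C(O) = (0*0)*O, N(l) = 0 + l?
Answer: -6639/16 ≈ -414.94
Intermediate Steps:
N(l) = l
C(O) = 0 (C(O) = ((0*0)*O)/2 = (0*O)/2 = (1/2)*0 = 0)
S = 3/16 (S = 0/(-10) + 3/16 = 0*(-1/10) + 3*(1/16) = 0 + 3/16 = 3/16 ≈ 0.18750)
-2213*S = -2213*3/16 = -6639/16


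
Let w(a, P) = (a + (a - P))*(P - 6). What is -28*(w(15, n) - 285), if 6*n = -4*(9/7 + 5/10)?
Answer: 898360/63 ≈ 14260.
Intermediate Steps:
n = -25/21 (n = (-4*(9/7 + 5/10))/6 = (-4*(9*(⅐) + 5*(⅒)))/6 = (-4*(9/7 + ½))/6 = (-4*25/14)/6 = (⅙)*(-50/7) = -25/21 ≈ -1.1905)
w(a, P) = (-6 + P)*(-P + 2*a) (w(a, P) = (-P + 2*a)*(-6 + P) = (-6 + P)*(-P + 2*a))
-28*(w(15, n) - 285) = -28*((-(-25/21)² - 12*15 + 6*(-25/21) + 2*(-25/21)*15) - 285) = -28*((-1*625/441 - 180 - 50/7 - 250/7) - 285) = -28*((-625/441 - 180 - 50/7 - 250/7) - 285) = -28*(-98905/441 - 285) = -28*(-224590/441) = 898360/63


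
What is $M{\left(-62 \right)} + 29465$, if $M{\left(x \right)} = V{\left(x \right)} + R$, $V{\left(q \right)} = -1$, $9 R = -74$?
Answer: $\frac{265102}{9} \approx 29456.0$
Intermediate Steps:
$R = - \frac{74}{9}$ ($R = \frac{1}{9} \left(-74\right) = - \frac{74}{9} \approx -8.2222$)
$M{\left(x \right)} = - \frac{83}{9}$ ($M{\left(x \right)} = -1 - \frac{74}{9} = - \frac{83}{9}$)
$M{\left(-62 \right)} + 29465 = - \frac{83}{9} + 29465 = \frac{265102}{9}$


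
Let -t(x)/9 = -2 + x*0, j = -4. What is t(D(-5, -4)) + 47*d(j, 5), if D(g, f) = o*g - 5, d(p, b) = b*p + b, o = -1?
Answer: -687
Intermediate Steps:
d(p, b) = b + b*p
D(g, f) = -5 - g (D(g, f) = -g - 5 = -5 - g)
t(x) = 18 (t(x) = -9*(-2 + x*0) = -9*(-2 + 0) = -9*(-2) = 18)
t(D(-5, -4)) + 47*d(j, 5) = 18 + 47*(5*(1 - 4)) = 18 + 47*(5*(-3)) = 18 + 47*(-15) = 18 - 705 = -687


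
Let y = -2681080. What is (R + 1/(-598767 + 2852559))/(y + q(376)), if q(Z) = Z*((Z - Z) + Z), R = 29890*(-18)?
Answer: 1212585171839/5723964557568 ≈ 0.21184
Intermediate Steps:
R = -538020
q(Z) = Z² (q(Z) = Z*(0 + Z) = Z*Z = Z²)
(R + 1/(-598767 + 2852559))/(y + q(376)) = (-538020 + 1/(-598767 + 2852559))/(-2681080 + 376²) = (-538020 + 1/2253792)/(-2681080 + 141376) = (-538020 + 1/2253792)/(-2539704) = -1212585171839/2253792*(-1/2539704) = 1212585171839/5723964557568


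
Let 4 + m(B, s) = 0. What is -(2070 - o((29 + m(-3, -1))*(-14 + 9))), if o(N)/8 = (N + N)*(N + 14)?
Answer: 219930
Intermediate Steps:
m(B, s) = -4 (m(B, s) = -4 + 0 = -4)
o(N) = 16*N*(14 + N) (o(N) = 8*((N + N)*(N + 14)) = 8*((2*N)*(14 + N)) = 8*(2*N*(14 + N)) = 16*N*(14 + N))
-(2070 - o((29 + m(-3, -1))*(-14 + 9))) = -(2070 - 16*(29 - 4)*(-14 + 9)*(14 + (29 - 4)*(-14 + 9))) = -(2070 - 16*25*(-5)*(14 + 25*(-5))) = -(2070 - 16*(-125)*(14 - 125)) = -(2070 - 16*(-125)*(-111)) = -(2070 - 1*222000) = -(2070 - 222000) = -1*(-219930) = 219930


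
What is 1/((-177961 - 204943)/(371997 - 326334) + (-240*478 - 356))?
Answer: -45663/5255098292 ≈ -8.6893e-6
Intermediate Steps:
1/((-177961 - 204943)/(371997 - 326334) + (-240*478 - 356)) = 1/(-382904/45663 + (-114720 - 356)) = 1/(-382904*1/45663 - 115076) = 1/(-382904/45663 - 115076) = 1/(-5255098292/45663) = -45663/5255098292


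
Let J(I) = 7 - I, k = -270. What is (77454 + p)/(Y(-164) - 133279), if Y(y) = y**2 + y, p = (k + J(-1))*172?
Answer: -32390/106547 ≈ -0.30400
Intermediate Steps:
p = -45064 (p = (-270 + (7 - 1*(-1)))*172 = (-270 + (7 + 1))*172 = (-270 + 8)*172 = -262*172 = -45064)
Y(y) = y + y**2
(77454 + p)/(Y(-164) - 133279) = (77454 - 45064)/(-164*(1 - 164) - 133279) = 32390/(-164*(-163) - 133279) = 32390/(26732 - 133279) = 32390/(-106547) = 32390*(-1/106547) = -32390/106547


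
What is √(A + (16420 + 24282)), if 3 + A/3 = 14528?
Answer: √84277 ≈ 290.31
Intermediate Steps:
A = 43575 (A = -9 + 3*14528 = -9 + 43584 = 43575)
√(A + (16420 + 24282)) = √(43575 + (16420 + 24282)) = √(43575 + 40702) = √84277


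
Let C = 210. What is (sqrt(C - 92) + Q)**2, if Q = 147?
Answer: (147 + sqrt(118))**2 ≈ 24921.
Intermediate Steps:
(sqrt(C - 92) + Q)**2 = (sqrt(210 - 92) + 147)**2 = (sqrt(118) + 147)**2 = (147 + sqrt(118))**2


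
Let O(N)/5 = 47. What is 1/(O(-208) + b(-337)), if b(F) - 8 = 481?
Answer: 1/724 ≈ 0.0013812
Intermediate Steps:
O(N) = 235 (O(N) = 5*47 = 235)
b(F) = 489 (b(F) = 8 + 481 = 489)
1/(O(-208) + b(-337)) = 1/(235 + 489) = 1/724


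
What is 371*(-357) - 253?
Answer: -132700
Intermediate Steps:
371*(-357) - 253 = -132447 - 253 = -132700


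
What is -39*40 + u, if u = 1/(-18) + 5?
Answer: -27991/18 ≈ -1555.1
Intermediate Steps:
u = 89/18 (u = -1/18 + 5 = 89/18 ≈ 4.9444)
-39*40 + u = -39*40 + 89/18 = -1560 + 89/18 = -27991/18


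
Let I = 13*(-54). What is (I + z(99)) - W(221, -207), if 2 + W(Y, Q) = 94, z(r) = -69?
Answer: -863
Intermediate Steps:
W(Y, Q) = 92 (W(Y, Q) = -2 + 94 = 92)
I = -702
(I + z(99)) - W(221, -207) = (-702 - 69) - 1*92 = -771 - 92 = -863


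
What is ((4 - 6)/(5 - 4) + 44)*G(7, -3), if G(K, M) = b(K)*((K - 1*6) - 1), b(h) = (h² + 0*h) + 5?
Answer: 0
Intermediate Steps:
b(h) = 5 + h² (b(h) = (h² + 0) + 5 = h² + 5 = 5 + h²)
G(K, M) = (-7 + K)*(5 + K²) (G(K, M) = (5 + K²)*((K - 1*6) - 1) = (5 + K²)*((K - 6) - 1) = (5 + K²)*((-6 + K) - 1) = (5 + K²)*(-7 + K) = (-7 + K)*(5 + K²))
((4 - 6)/(5 - 4) + 44)*G(7, -3) = ((4 - 6)/(5 - 4) + 44)*((-7 + 7)*(5 + 7²)) = (-2/1 + 44)*(0*(5 + 49)) = (-2*1 + 44)*(0*54) = (-2 + 44)*0 = 42*0 = 0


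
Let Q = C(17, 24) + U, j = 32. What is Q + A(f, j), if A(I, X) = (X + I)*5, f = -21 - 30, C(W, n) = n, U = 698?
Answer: 627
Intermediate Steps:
f = -51
Q = 722 (Q = 24 + 698 = 722)
A(I, X) = 5*I + 5*X (A(I, X) = (I + X)*5 = 5*I + 5*X)
Q + A(f, j) = 722 + (5*(-51) + 5*32) = 722 + (-255 + 160) = 722 - 95 = 627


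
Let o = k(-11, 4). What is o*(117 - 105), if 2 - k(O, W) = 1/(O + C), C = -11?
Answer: 270/11 ≈ 24.545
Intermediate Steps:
k(O, W) = 2 - 1/(-11 + O) (k(O, W) = 2 - 1/(O - 11) = 2 - 1/(-11 + O))
o = 45/22 (o = (-23 + 2*(-11))/(-11 - 11) = (-23 - 22)/(-22) = -1/22*(-45) = 45/22 ≈ 2.0455)
o*(117 - 105) = 45*(117 - 105)/22 = (45/22)*12 = 270/11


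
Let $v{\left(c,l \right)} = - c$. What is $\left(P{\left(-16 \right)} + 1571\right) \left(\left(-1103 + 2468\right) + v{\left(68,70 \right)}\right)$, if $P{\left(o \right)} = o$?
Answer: $2016835$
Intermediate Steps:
$\left(P{\left(-16 \right)} + 1571\right) \left(\left(-1103 + 2468\right) + v{\left(68,70 \right)}\right) = \left(-16 + 1571\right) \left(\left(-1103 + 2468\right) - 68\right) = 1555 \left(1365 - 68\right) = 1555 \cdot 1297 = 2016835$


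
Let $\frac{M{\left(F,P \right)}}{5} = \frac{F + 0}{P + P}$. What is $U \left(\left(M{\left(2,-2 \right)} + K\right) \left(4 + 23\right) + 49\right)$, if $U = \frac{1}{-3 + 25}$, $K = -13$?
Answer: $- \frac{739}{44} \approx -16.795$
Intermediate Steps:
$M{\left(F,P \right)} = \frac{5 F}{2 P}$ ($M{\left(F,P \right)} = 5 \frac{F + 0}{P + P} = 5 \frac{F}{2 P} = \frac{5 F}{2 P}$)
$U = \frac{1}{22} \approx 0.045455$
$U \left(\left(M{\left(2,-2 \right)} + K\right) \left(4 + 23\right) + 49\right) = \frac{\left(\frac{5}{2} \cdot 2 \frac{1}{-2} - 13\right) \left(4 + 23\right) + 49}{22} = \frac{\left(\frac{5}{2} \cdot 2 \left(- \frac{1}{2}\right) - 13\right) 27 + 49}{22} = \frac{\left(- \frac{5}{2} - 13\right) 27 + 49}{22} = \frac{\left(- \frac{31}{2}\right) 27 + 49}{22} = \frac{- \frac{837}{2} + 49}{22} = \frac{1}{22} \left(- \frac{739}{2}\right) = - \frac{739}{44}$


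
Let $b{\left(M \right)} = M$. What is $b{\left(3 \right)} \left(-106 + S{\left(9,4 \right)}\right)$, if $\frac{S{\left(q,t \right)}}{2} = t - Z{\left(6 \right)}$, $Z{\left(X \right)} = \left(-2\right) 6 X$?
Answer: $138$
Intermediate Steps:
$Z{\left(X \right)} = - 12 X$
$S{\left(q,t \right)} = 144 + 2 t$ ($S{\left(q,t \right)} = 2 \left(t - \left(-12\right) 6\right) = 2 \left(t - -72\right) = 2 \left(t + 72\right) = 2 \left(72 + t\right) = 144 + 2 t$)
$b{\left(3 \right)} \left(-106 + S{\left(9,4 \right)}\right) = 3 \left(-106 + \left(144 + 2 \cdot 4\right)\right) = 3 \left(-106 + \left(144 + 8\right)\right) = 3 \left(-106 + 152\right) = 3 \cdot 46 = 138$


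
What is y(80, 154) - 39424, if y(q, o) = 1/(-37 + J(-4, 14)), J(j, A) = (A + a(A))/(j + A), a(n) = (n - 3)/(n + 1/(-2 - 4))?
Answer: -581149599/14741 ≈ -39424.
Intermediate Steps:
a(n) = (-3 + n)/(-⅙ + n) (a(n) = (-3 + n)/(n + 1/(-6)) = (-3 + n)/(n - ⅙) = (-3 + n)/(-⅙ + n))
J(j, A) = (A + 6*(-3 + A)/(-1 + 6*A))/(A + j) (J(j, A) = (A + 6*(-3 + A)/(-1 + 6*A))/(j + A) = (A + 6*(-3 + A)/(-1 + 6*A))/(A + j))
y(q, o) = -415/14741 (y(q, o) = 1/(-37 + (-18 + 6*14 + 14*(-1 + 6*14))/((-1 + 6*14)*(14 - 4))) = 1/(-37 + (-18 + 84 + 14*(-1 + 84))/((-1 + 84)*10)) = 1/(-37 + (⅒)*(-18 + 84 + 14*83)/83) = 1/(-37 + (1/83)*(⅒)*(-18 + 84 + 1162)) = 1/(-37 + (1/83)*(⅒)*1228) = 1/(-37 + 614/415) = 1/(-14741/415) = -415/14741)
y(80, 154) - 39424 = -415/14741 - 39424 = -581149599/14741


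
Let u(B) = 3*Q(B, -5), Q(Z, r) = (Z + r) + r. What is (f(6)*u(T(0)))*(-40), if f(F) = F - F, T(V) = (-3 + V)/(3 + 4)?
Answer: 0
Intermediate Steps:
T(V) = -3/7 + V/7 (T(V) = (-3 + V)/7 = (-3 + V)*(1/7) = -3/7 + V/7)
f(F) = 0
Q(Z, r) = Z + 2*r
u(B) = -30 + 3*B (u(B) = 3*(B + 2*(-5)) = 3*(B - 10) = 3*(-10 + B) = -30 + 3*B)
(f(6)*u(T(0)))*(-40) = (0*(-30 + 3*(-3/7 + (1/7)*0)))*(-40) = (0*(-30 + 3*(-3/7 + 0)))*(-40) = (0*(-30 + 3*(-3/7)))*(-40) = (0*(-30 - 9/7))*(-40) = (0*(-219/7))*(-40) = 0*(-40) = 0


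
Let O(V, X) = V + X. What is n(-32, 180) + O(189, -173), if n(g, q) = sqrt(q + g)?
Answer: 16 + 2*sqrt(37) ≈ 28.166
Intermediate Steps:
n(g, q) = sqrt(g + q)
n(-32, 180) + O(189, -173) = sqrt(-32 + 180) + (189 - 173) = sqrt(148) + 16 = 2*sqrt(37) + 16 = 16 + 2*sqrt(37)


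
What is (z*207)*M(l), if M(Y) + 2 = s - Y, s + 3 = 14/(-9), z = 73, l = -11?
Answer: 67160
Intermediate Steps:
s = -41/9 (s = -3 + 14/(-9) = -3 + 14*(-1/9) = -3 - 14/9 = -41/9 ≈ -4.5556)
M(Y) = -59/9 - Y (M(Y) = -2 + (-41/9 - Y) = -59/9 - Y)
(z*207)*M(l) = (73*207)*(-59/9 - 1*(-11)) = 15111*(-59/9 + 11) = 15111*(40/9) = 67160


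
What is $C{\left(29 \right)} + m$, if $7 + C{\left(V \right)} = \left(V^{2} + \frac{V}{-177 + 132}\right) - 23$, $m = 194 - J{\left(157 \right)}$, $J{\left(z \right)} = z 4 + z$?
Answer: $\frac{9871}{45} \approx 219.36$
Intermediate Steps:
$J{\left(z \right)} = 5 z$ ($J{\left(z \right)} = 4 z + z = 5 z$)
$m = -591$ ($m = 194 - 5 \cdot 157 = 194 - 785 = -591$)
$C{\left(V \right)} = -30 + V^{2} - \frac{V}{45}$ ($C{\left(V \right)} = -7 - \left(23 - V^{2} - \frac{V}{-177 + 132}\right) = -7 - \left(23 - V^{2} - \frac{V}{-45}\right) = -7 - \left(23 - V^{2} + \frac{V}{45}\right) = -30 + V^{2} - \frac{V}{45}$)
$C{\left(29 \right)} + m = \left(-30 + 29^{2} - \frac{29}{45}\right) - 591 = \left(-30 + 841 - \frac{29}{45}\right) - 591 = \frac{36466}{45} - 591 = \frac{9871}{45}$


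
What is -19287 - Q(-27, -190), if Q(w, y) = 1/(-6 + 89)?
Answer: -1600822/83 ≈ -19287.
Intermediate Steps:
Q(w, y) = 1/83
-19287 - Q(-27, -190) = -19287 - 1*1/83 = -19287 - 1/83 = -1600822/83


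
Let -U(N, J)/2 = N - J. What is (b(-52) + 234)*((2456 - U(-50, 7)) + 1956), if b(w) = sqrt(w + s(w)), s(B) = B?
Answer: 1005732 + 8596*I*sqrt(26) ≈ 1.0057e+6 + 43831.0*I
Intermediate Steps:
U(N, J) = -2*N + 2*J (U(N, J) = -2*(N - J) = -2*N + 2*J)
b(w) = sqrt(2)*sqrt(w) (b(w) = sqrt(w + w) = sqrt(2*w) = sqrt(2)*sqrt(w))
(b(-52) + 234)*((2456 - U(-50, 7)) + 1956) = (sqrt(2)*sqrt(-52) + 234)*((2456 - (-2*(-50) + 2*7)) + 1956) = (sqrt(2)*(2*I*sqrt(13)) + 234)*((2456 - (100 + 14)) + 1956) = (2*I*sqrt(26) + 234)*((2456 - 1*114) + 1956) = (234 + 2*I*sqrt(26))*((2456 - 114) + 1956) = (234 + 2*I*sqrt(26))*(2342 + 1956) = (234 + 2*I*sqrt(26))*4298 = 1005732 + 8596*I*sqrt(26)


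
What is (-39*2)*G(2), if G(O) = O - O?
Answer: 0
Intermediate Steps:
G(O) = 0
(-39*2)*G(2) = -39*2*0 = -78*0 = 0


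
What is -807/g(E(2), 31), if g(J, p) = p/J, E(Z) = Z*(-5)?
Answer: 8070/31 ≈ 260.32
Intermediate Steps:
E(Z) = -5*Z
-807/g(E(2), 31) = -807/(31/((-5*2))) = -807/(31/(-10)) = -807/(31*(-1/10)) = -807/(-31/10) = -807*(-10/31) = 8070/31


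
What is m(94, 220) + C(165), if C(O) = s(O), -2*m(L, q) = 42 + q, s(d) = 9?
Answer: -122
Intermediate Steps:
m(L, q) = -21 - q/2 (m(L, q) = -(42 + q)/2 = -21 - q/2)
C(O) = 9
m(94, 220) + C(165) = (-21 - ½*220) + 9 = (-21 - 110) + 9 = -131 + 9 = -122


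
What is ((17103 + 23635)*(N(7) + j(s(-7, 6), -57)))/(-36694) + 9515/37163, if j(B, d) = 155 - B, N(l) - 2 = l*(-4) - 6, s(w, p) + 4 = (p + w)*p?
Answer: -14357550978/97404223 ≈ -147.40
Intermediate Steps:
s(w, p) = -4 + p*(p + w) (s(w, p) = -4 + (p + w)*p = -4 + p*(p + w))
N(l) = -4 - 4*l (N(l) = 2 + (l*(-4) - 6) = 2 + (-4*l - 6) = 2 + (-6 - 4*l) = -4 - 4*l)
((17103 + 23635)*(N(7) + j(s(-7, 6), -57)))/(-36694) + 9515/37163 = ((17103 + 23635)*((-4 - 4*7) + (155 - (-4 + 6**2 + 6*(-7)))))/(-36694) + 9515/37163 = (40738*((-4 - 28) + (155 - (-4 + 36 - 42))))*(-1/36694) + 9515*(1/37163) = (40738*(-32 + (155 - 1*(-10))))*(-1/36694) + 9515/37163 = (40738*(-32 + (155 + 10)))*(-1/36694) + 9515/37163 = (40738*(-32 + 165))*(-1/36694) + 9515/37163 = (40738*133)*(-1/36694) + 9515/37163 = 5418154*(-1/36694) + 9515/37163 = -387011/2621 + 9515/37163 = -14357550978/97404223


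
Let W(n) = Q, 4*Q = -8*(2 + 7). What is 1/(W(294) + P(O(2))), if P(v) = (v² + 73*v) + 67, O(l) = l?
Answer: 1/199 ≈ 0.0050251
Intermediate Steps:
Q = -18 (Q = (-8*(2 + 7))/4 = (-8*9)/4 = (¼)*(-72) = -18)
W(n) = -18
P(v) = 67 + v² + 73*v
1/(W(294) + P(O(2))) = 1/(-18 + (67 + 2² + 73*2)) = 1/(-18 + (67 + 4 + 146)) = 1/(-18 + 217) = 1/199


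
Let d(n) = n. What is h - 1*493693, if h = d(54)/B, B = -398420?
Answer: -98348582557/199210 ≈ -4.9369e+5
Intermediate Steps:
h = -27/199210 (h = 54/(-398420) = 54*(-1/398420) = -27/199210 ≈ -0.00013554)
h - 1*493693 = -27/199210 - 1*493693 = -27/199210 - 493693 = -98348582557/199210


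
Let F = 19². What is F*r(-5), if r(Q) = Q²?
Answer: 9025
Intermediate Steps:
F = 361
F*r(-5) = 361*(-5)² = 361*25 = 9025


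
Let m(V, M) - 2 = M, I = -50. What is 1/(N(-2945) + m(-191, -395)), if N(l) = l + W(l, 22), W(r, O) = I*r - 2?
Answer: 1/143910 ≈ 6.9488e-6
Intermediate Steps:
m(V, M) = 2 + M
W(r, O) = -2 - 50*r (W(r, O) = -50*r - 2 = -2 - 50*r)
N(l) = -2 - 49*l (N(l) = l + (-2 - 50*l) = -2 - 49*l)
1/(N(-2945) + m(-191, -395)) = 1/((-2 - 49*(-2945)) + (2 - 395)) = 1/((-2 + 144305) - 393) = 1/(144303 - 393) = 1/143910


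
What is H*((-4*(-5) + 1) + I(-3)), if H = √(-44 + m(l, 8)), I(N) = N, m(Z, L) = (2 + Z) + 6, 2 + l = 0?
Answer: 18*I*√38 ≈ 110.96*I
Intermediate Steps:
l = -2 (l = -2 + 0 = -2)
m(Z, L) = 8 + Z
H = I*√38 (H = √(-44 + (8 - 2)) = √(-44 + 6) = √(-38) = I*√38 ≈ 6.1644*I)
H*((-4*(-5) + 1) + I(-3)) = (I*√38)*((-4*(-5) + 1) - 3) = (I*√38)*((20 + 1) - 3) = (I*√38)*(21 - 3) = (I*√38)*18 = 18*I*√38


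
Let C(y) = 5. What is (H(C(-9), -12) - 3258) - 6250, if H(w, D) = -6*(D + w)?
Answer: -9466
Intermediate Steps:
H(w, D) = -6*D - 6*w
(H(C(-9), -12) - 3258) - 6250 = ((-6*(-12) - 6*5) - 3258) - 6250 = ((72 - 30) - 3258) - 6250 = (42 - 3258) - 6250 = -3216 - 6250 = -9466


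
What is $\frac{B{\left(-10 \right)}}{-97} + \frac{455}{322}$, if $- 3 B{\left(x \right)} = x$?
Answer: $\frac{18455}{13386} \approx 1.3787$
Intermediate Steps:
$B{\left(x \right)} = - \frac{x}{3}$
$\frac{B{\left(-10 \right)}}{-97} + \frac{455}{322} = \frac{\left(- \frac{1}{3}\right) \left(-10\right)}{-97} + \frac{455}{322} = \frac{10}{3} \left(- \frac{1}{97}\right) + 455 \cdot \frac{1}{322} = - \frac{10}{291} + \frac{65}{46} = \frac{18455}{13386}$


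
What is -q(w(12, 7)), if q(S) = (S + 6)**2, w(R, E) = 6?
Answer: -144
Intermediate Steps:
q(S) = (6 + S)**2
-q(w(12, 7)) = -(6 + 6)**2 = -1*12**2 = -1*144 = -144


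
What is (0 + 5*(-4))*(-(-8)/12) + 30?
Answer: 50/3 ≈ 16.667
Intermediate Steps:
(0 + 5*(-4))*(-(-8)/12) + 30 = (0 - 20)*(-(-8)/12) + 30 = -(-40)*(-1)/3 + 30 = -20*⅔ + 30 = -40/3 + 30 = 50/3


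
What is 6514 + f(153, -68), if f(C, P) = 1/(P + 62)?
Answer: 39083/6 ≈ 6513.8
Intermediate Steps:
f(C, P) = 1/(62 + P)
6514 + f(153, -68) = 6514 + 1/(62 - 68) = 6514 + 1/(-6) = 6514 - ⅙ = 39083/6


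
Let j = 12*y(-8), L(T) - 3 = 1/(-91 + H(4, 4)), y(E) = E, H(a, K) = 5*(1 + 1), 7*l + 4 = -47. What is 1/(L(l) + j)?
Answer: -81/7534 ≈ -0.010751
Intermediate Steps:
l = -51/7 (l = -4/7 + (1/7)*(-47) = -4/7 - 47/7 = -51/7 ≈ -7.2857)
H(a, K) = 10 (H(a, K) = 5*2 = 10)
L(T) = 242/81 (L(T) = 3 + 1/(-91 + 10) = 3 + 1/(-81) = 3 - 1/81 = 242/81)
j = -96 (j = 12*(-8) = -96)
1/(L(l) + j) = 1/(242/81 - 96) = 1/(-7534/81) = -81/7534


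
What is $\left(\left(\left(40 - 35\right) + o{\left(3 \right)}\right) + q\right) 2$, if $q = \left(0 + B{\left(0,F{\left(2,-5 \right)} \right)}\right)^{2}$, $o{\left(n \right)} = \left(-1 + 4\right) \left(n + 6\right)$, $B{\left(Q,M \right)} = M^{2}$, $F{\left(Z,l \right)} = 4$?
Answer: $576$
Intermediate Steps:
$o{\left(n \right)} = 18 + 3 n$ ($o{\left(n \right)} = 3 \left(6 + n\right) = 18 + 3 n$)
$q = 256$ ($q = \left(0 + 4^{2}\right)^{2} = \left(0 + 16\right)^{2} = 16^{2} = 256$)
$\left(\left(\left(40 - 35\right) + o{\left(3 \right)}\right) + q\right) 2 = \left(\left(\left(40 - 35\right) + \left(18 + 3 \cdot 3\right)\right) + 256\right) 2 = \left(\left(5 + \left(18 + 9\right)\right) + 256\right) 2 = \left(\left(5 + 27\right) + 256\right) 2 = \left(32 + 256\right) 2 = 288 \cdot 2 = 576$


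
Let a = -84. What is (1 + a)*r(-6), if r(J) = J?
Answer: 498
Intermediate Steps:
(1 + a)*r(-6) = (1 - 84)*(-6) = -83*(-6) = 498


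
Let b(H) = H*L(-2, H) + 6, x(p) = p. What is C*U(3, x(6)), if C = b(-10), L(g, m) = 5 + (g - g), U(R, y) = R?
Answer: -132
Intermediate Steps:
L(g, m) = 5 (L(g, m) = 5 + 0 = 5)
b(H) = 6 + 5*H (b(H) = H*5 + 6 = 5*H + 6 = 6 + 5*H)
C = -44 (C = 6 + 5*(-10) = 6 - 50 = -44)
C*U(3, x(6)) = -44*3 = -132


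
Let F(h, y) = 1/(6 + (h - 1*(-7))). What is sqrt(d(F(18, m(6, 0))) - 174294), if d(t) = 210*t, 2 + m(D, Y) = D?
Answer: 2*I*sqrt(41872506)/31 ≈ 417.48*I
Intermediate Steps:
m(D, Y) = -2 + D
F(h, y) = 1/(13 + h) (F(h, y) = 1/(6 + (h + 7)) = 1/(6 + (7 + h)) = 1/(13 + h))
sqrt(d(F(18, m(6, 0))) - 174294) = sqrt(210/(13 + 18) - 174294) = sqrt(210/31 - 174294) = sqrt(-5402904/31) = 2*I*sqrt(41872506)/31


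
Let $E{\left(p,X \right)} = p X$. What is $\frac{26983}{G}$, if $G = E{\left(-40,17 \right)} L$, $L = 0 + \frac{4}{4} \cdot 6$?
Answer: $- \frac{26983}{4080} \approx -6.6135$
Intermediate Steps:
$E{\left(p,X \right)} = X p$
$L = 6$ ($L = 0 + 4 \cdot \frac{1}{4} \cdot 6 = 0 + 1 \cdot 6 = 0 + 6 = 6$)
$G = -4080$ ($G = 17 \left(-40\right) 6 = \left(-680\right) 6 = -4080$)
$\frac{26983}{G} = \frac{26983}{-4080} = 26983 \left(- \frac{1}{4080}\right) = - \frac{26983}{4080}$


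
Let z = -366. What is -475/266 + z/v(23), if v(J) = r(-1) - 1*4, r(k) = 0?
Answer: 628/7 ≈ 89.714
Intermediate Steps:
v(J) = -4 (v(J) = 0 - 1*4 = 0 - 4 = -4)
-475/266 + z/v(23) = -475/266 - 366/(-4) = -475*1/266 - 366*(-¼) = -25/14 + 183/2 = 628/7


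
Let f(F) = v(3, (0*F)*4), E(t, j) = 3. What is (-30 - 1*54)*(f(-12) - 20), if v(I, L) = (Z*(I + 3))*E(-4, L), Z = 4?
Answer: -4368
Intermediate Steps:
v(I, L) = 36 + 12*I (v(I, L) = (4*(I + 3))*3 = (4*(3 + I))*3 = (12 + 4*I)*3 = 36 + 12*I)
f(F) = 72 (f(F) = 36 + 12*3 = 36 + 36 = 72)
(-30 - 1*54)*(f(-12) - 20) = (-30 - 1*54)*(72 - 20) = (-30 - 54)*52 = -84*52 = -4368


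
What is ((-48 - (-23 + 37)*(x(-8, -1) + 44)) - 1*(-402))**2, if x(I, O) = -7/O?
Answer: 129600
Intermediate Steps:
((-48 - (-23 + 37)*(x(-8, -1) + 44)) - 1*(-402))**2 = ((-48 - (-23 + 37)*(-7/(-1) + 44)) - 1*(-402))**2 = ((-48 - 14*(-7*(-1) + 44)) + 402)**2 = ((-48 - 14*(7 + 44)) + 402)**2 = ((-48 - 14*51) + 402)**2 = ((-48 - 1*714) + 402)**2 = ((-48 - 714) + 402)**2 = (-762 + 402)**2 = (-360)**2 = 129600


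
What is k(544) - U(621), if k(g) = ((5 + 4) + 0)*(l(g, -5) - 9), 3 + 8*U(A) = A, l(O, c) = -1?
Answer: -669/4 ≈ -167.25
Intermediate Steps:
U(A) = -3/8 + A/8
k(g) = -90 (k(g) = ((5 + 4) + 0)*(-1 - 9) = (9 + 0)*(-10) = 9*(-10) = -90)
k(544) - U(621) = -90 - (-3/8 + (1/8)*621) = -90 - (-3/8 + 621/8) = -90 - 1*309/4 = -90 - 309/4 = -669/4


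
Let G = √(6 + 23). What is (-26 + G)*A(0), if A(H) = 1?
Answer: -26 + √29 ≈ -20.615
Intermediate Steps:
G = √29 ≈ 5.3852
(-26 + G)*A(0) = (-26 + √29)*1 = -26 + √29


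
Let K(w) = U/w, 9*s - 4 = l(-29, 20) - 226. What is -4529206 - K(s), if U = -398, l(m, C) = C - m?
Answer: -783556220/173 ≈ -4.5292e+6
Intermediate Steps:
s = -173/9 (s = 4/9 + ((20 - 1*(-29)) - 226)/9 = 4/9 + ((20 + 29) - 226)/9 = 4/9 + (49 - 226)/9 = 4/9 + (⅑)*(-177) = 4/9 - 59/3 = -173/9 ≈ -19.222)
K(w) = -398/w
-4529206 - K(s) = -4529206 - (-398)/(-173/9) = -4529206 - (-398)*(-9)/173 = -4529206 - 1*3582/173 = -4529206 - 3582/173 = -783556220/173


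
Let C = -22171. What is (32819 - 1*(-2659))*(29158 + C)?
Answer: 247884786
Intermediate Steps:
(32819 - 1*(-2659))*(29158 + C) = (32819 - 1*(-2659))*(29158 - 22171) = (32819 + 2659)*6987 = 35478*6987 = 247884786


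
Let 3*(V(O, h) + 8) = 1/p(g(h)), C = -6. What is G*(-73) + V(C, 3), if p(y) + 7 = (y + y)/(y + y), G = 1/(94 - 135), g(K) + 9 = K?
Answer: -4631/738 ≈ -6.2751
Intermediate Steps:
g(K) = -9 + K
G = -1/41 (G = 1/(-41) = -1/41 ≈ -0.024390)
p(y) = -6 (p(y) = -7 + (y + y)/(y + y) = -7 + (2*y)/((2*y)) = -7 + (2*y)*(1/(2*y)) = -7 + 1 = -6)
V(O, h) = -145/18 (V(O, h) = -8 + (1/3)/(-6) = -8 + (1/3)*(-1/6) = -8 - 1/18 = -145/18)
G*(-73) + V(C, 3) = -1/41*(-73) - 145/18 = 73/41 - 145/18 = -4631/738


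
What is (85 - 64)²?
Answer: 441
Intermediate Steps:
(85 - 64)² = 21² = 441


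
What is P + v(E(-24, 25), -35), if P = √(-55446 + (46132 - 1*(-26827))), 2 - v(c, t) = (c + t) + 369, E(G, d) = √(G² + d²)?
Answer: -332 + √17513 - √1201 ≈ -234.32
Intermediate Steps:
v(c, t) = -367 - c - t (v(c, t) = 2 - ((c + t) + 369) = 2 - (369 + c + t) = 2 + (-369 - c - t) = -367 - c - t)
P = √17513 (P = √(-55446 + (46132 + 26827)) = √(-55446 + 72959) = √17513 ≈ 132.34)
P + v(E(-24, 25), -35) = √17513 + (-367 - √((-24)² + 25²) - 1*(-35)) = √17513 + (-367 - √(576 + 625) + 35) = √17513 + (-367 - √1201 + 35) = √17513 + (-332 - √1201) = -332 + √17513 - √1201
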